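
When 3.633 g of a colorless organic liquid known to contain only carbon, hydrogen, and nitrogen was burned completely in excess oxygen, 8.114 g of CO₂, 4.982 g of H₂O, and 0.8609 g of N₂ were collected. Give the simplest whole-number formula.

mol C = 8.114 g CO₂ ÷ 44.009 g/mol = 0.18437 mol
mol H = 2 × 4.982 g H₂O ÷ 18.015 g/mol = 0.55309 mol
mol N = 2 × 0.8609 g N₂ ÷ 28.014 g/mol = 0.061462 mol
Divide by the smallest (0.061462 mol): C 3.000, H 8.999, N 1.000

C3H9N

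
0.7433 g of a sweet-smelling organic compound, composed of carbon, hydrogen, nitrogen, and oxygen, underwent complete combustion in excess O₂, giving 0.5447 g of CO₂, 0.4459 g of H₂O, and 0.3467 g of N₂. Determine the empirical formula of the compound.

CH4N2O

mol C = 0.5447 g CO₂ ÷ 44.009 g/mol = 0.012377 mol
mol H = 2 × 0.4459 g H₂O ÷ 18.015 g/mol = 0.049503 mol
mol N = 2 × 0.3467 g N₂ ÷ 28.014 g/mol = 0.024752 mol
mass O = 0.7433 − (0.14866 + 0.049899 + 0.34670) = 0.19804 g → mol O = 0.19804 ÷ 15.999 = 0.012378 mol
Divide by the smallest (0.012377 mol): C 1.000, H 4.000, N 2.000, O 1.000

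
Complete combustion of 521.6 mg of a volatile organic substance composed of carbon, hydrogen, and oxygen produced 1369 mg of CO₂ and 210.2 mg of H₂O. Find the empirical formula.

mol C = 1.369 g CO₂ ÷ 44.009 g/mol = 0.031107 mol
mol H = 2 × 0.2102 g H₂O ÷ 18.015 g/mol = 0.023336 mol
mass O = 0.5216 − (0.37363 + 0.023523) = 0.12445 g → mol O = 0.12445 ÷ 15.999 = 0.0077785 mol
Divide by the smallest (0.0077785 mol): C 3.999, H 3.000, O 1.000

C4H3O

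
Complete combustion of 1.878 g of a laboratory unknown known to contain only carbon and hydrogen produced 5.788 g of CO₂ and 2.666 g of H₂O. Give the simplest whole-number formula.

C4H9

mol C = 5.788 g CO₂ ÷ 44.009 g/mol = 0.13152 mol
mol H = 2 × 2.666 g H₂O ÷ 18.015 g/mol = 0.29598 mol
Divide by the smallest (0.13152 mol): C 1.000, H 2.250
Multiplying each by 4 gives whole numbers: C 4.00, H 9.00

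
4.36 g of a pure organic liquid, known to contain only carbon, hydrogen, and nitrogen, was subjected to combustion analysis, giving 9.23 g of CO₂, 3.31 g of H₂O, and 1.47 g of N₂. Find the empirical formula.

mol C = 9.23 g CO₂ ÷ 44.009 g/mol = 0.2097 mol
mol H = 2 × 3.31 g H₂O ÷ 18.015 g/mol = 0.3675 mol
mol N = 2 × 1.47 g N₂ ÷ 28.014 g/mol = 0.1049 mol
Divide by the smallest (0.1049 mol): C 1.998, H 3.501, N 1.000
Multiplying each by 2 gives whole numbers: C 4.00, H 7.00, N 2.00

C4H7N2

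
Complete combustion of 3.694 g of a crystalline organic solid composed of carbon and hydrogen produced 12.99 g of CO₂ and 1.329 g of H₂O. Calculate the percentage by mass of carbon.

95.97%

mol C = 12.99 g CO₂ ÷ 44.009 g/mol = 0.29517 mol
mol H = 2 × 1.329 g H₂O ÷ 18.015 g/mol = 0.14754 mol
mass % C = 3.5452 g ÷ 3.694 g × 100%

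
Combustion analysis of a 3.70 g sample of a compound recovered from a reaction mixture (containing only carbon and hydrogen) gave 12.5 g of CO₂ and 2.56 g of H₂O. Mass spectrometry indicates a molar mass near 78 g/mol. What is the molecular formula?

mol C = 12.5 g CO₂ ÷ 44.009 g/mol = 0.2840 mol
mol H = 2 × 2.56 g H₂O ÷ 18.015 g/mol = 0.2842 mol
Divide by the smallest (0.2840 mol): C 1.000, H 1.001
Empirical formula: CH
Empirical-formula mass = 13.02 g/mol; 78 ÷ 13.02 ≈ 6, so the molecular formula is C6H6.

C6H6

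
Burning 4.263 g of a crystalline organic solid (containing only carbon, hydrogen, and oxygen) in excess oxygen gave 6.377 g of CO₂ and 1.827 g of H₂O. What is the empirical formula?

mol C = 6.377 g CO₂ ÷ 44.009 g/mol = 0.14490 mol
mol H = 2 × 1.827 g H₂O ÷ 18.015 g/mol = 0.20283 mol
mass O = 4.263 − (1.7404 + 0.20445) = 2.3181 g → mol O = 2.3181 ÷ 15.999 = 0.14489 mol
Divide by the smallest (0.14489 mol): C 1.000, H 1.400, O 1.000
Multiplying each by 5 gives whole numbers: C 5.00, H 7.00, O 5.00

C5H7O5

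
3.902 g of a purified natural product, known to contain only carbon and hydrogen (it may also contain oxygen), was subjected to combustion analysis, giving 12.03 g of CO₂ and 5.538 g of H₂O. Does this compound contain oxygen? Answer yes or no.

mol C = 12.03 g CO₂ ÷ 44.009 g/mol = 0.27335 mol
mol H = 2 × 5.538 g H₂O ÷ 18.015 g/mol = 0.61482 mol
C and H together account for 3.9030 g — essentially the entire 3.902 g sample — so the compound contains no oxygen.

no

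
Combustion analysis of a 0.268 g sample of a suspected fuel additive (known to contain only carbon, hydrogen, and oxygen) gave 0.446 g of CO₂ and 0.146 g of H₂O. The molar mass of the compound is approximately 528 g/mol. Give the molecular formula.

mol C = 0.446 g CO₂ ÷ 44.009 g/mol = 0.01013 mol
mol H = 2 × 0.146 g H₂O ÷ 18.015 g/mol = 0.01621 mol
mass O = 0.268 − (0.1217 + 0.01634) = 0.1299 g → mol O = 0.1299 ÷ 15.999 = 0.008122 mol
Divide by the smallest (0.008122 mol): C 1.248, H 1.996, O 1.000
Multiplying each by 4 gives whole numbers: C 4.99, H 7.98, O 4.00
Empirical formula: C5H8O4
Empirical-formula mass = 132.12 g/mol; 528 ÷ 132.12 ≈ 4, so the molecular formula is C20H32O16.

C20H32O16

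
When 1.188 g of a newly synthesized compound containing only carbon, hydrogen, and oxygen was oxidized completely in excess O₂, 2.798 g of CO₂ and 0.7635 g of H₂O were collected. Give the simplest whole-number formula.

C3H4O

mol C = 2.798 g CO₂ ÷ 44.009 g/mol = 0.063578 mol
mol H = 2 × 0.7635 g H₂O ÷ 18.015 g/mol = 0.084763 mol
mass O = 1.188 − (0.76363 + 0.085441) = 0.33892 g → mol O = 0.33892 ÷ 15.999 = 0.021184 mol
Divide by the smallest (0.021184 mol): C 3.001, H 4.001, O 1.000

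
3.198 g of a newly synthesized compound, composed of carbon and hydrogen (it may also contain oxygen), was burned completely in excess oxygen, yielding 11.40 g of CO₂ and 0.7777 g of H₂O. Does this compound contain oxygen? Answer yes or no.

no

mol C = 11.40 g CO₂ ÷ 44.009 g/mol = 0.25904 mol
mol H = 2 × 0.7777 g H₂O ÷ 18.015 g/mol = 0.086339 mol
C and H together account for 3.1983 g — essentially the entire 3.198 g sample — so the compound contains no oxygen.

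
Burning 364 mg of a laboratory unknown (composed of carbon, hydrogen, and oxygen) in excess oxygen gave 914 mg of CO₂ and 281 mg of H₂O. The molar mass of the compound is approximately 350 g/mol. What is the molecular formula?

C20H30O5

mol C = 0.914 g CO₂ ÷ 44.009 g/mol = 0.02077 mol
mol H = 2 × 0.281 g H₂O ÷ 18.015 g/mol = 0.03120 mol
mass O = 0.364 − (0.2495 + 0.03145) = 0.08310 g → mol O = 0.08310 ÷ 15.999 = 0.005194 mol
Divide by the smallest (0.005194 mol): C 3.998, H 6.006, O 1.000
Empirical formula: C4H6O
Empirical-formula mass = 70.09 g/mol; 350 ÷ 70.09 ≈ 5, so the molecular formula is C20H30O5.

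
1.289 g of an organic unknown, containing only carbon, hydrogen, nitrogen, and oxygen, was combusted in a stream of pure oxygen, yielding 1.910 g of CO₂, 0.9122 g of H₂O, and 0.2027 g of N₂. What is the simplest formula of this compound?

mol C = 1.910 g CO₂ ÷ 44.009 g/mol = 0.043400 mol
mol H = 2 × 0.9122 g H₂O ÷ 18.015 g/mol = 0.10127 mol
mol N = 2 × 0.2027 g N₂ ÷ 28.014 g/mol = 0.014471 mol
mass O = 1.289 − (0.52128 + 0.10208 + 0.20270) = 0.46294 g → mol O = 0.46294 ÷ 15.999 = 0.028935 mol
Divide by the smallest (0.014471 mol): C 2.999, H 6.998, N 1.000, O 2.000

C3H7NO2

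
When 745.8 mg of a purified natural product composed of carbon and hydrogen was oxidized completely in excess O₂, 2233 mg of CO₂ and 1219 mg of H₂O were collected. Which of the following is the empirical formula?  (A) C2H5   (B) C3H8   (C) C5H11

(B) C3H8

mol C = 2.233 g CO₂ ÷ 44.009 g/mol = 0.050740 mol
mol H = 2 × 1.219 g H₂O ÷ 18.015 g/mol = 0.13533 mol
Divide by the smallest (0.050740 mol): C 1.000, H 2.667
Multiplying each by 3 gives whole numbers: C 3.00, H 8.00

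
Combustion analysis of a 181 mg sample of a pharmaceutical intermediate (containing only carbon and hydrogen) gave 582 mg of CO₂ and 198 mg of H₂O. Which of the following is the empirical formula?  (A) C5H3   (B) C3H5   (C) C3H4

mol C = 0.582 g CO₂ ÷ 44.009 g/mol = 0.01322 mol
mol H = 2 × 0.198 g H₂O ÷ 18.015 g/mol = 0.02198 mol
Divide by the smallest (0.01322 mol): C 1.000, H 1.662
Multiplying each by 3 gives whole numbers: C 3.00, H 4.99

(B) C3H5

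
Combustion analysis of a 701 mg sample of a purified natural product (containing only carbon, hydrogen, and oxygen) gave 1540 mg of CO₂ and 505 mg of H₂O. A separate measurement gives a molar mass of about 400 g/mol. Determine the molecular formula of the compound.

mol C = 1.54 g CO₂ ÷ 44.009 g/mol = 0.03499 mol
mol H = 2 × 0.505 g H₂O ÷ 18.015 g/mol = 0.05606 mol
mass O = 0.701 − (0.4203 + 0.05651) = 0.2242 g → mol O = 0.2242 ÷ 15.999 = 0.01401 mol
Divide by the smallest (0.01401 mol): C 2.497, H 4.001, O 1.000
Multiplying each by 2 gives whole numbers: C 4.99, H 8.00, O 2.00
Empirical formula: C5H8O2
Empirical-formula mass = 100.12 g/mol; 400 ÷ 100.12 ≈ 4, so the molecular formula is C20H32O8.

C20H32O8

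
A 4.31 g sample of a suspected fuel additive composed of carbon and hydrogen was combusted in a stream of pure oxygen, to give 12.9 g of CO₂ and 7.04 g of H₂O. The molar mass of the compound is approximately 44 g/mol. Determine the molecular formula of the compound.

mol C = 12.9 g CO₂ ÷ 44.009 g/mol = 0.2931 mol
mol H = 2 × 7.04 g H₂O ÷ 18.015 g/mol = 0.7816 mol
Divide by the smallest (0.2931 mol): C 1.000, H 2.666
Multiplying each by 3 gives whole numbers: C 3.00, H 8.00
Empirical formula: C3H8
Empirical-formula mass = 44.10 g/mol; 44 ÷ 44.10 ≈ 1, so the molecular formula is C3H8.

C3H8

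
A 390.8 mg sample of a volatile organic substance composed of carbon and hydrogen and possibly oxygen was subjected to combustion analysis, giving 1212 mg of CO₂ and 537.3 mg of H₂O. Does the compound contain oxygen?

mol C = 1.212 g CO₂ ÷ 44.009 g/mol = 0.027540 mol
mol H = 2 × 0.5373 g H₂O ÷ 18.015 g/mol = 0.059650 mol
C and H together account for 0.39091 g — essentially the entire 0.3908 g sample — so the compound contains no oxygen.

no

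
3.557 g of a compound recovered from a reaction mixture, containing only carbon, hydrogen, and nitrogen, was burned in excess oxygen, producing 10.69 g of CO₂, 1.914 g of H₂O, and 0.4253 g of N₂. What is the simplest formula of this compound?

mol C = 10.69 g CO₂ ÷ 44.009 g/mol = 0.24290 mol
mol H = 2 × 1.914 g H₂O ÷ 18.015 g/mol = 0.21249 mol
mol N = 2 × 0.4253 g N₂ ÷ 28.014 g/mol = 0.030363 mol
Divide by the smallest (0.030363 mol): C 8.000, H 6.998, N 1.000

C8H7N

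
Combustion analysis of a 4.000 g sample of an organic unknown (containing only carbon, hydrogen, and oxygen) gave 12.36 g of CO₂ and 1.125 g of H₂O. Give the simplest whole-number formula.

mol C = 12.36 g CO₂ ÷ 44.009 g/mol = 0.28085 mol
mol H = 2 × 1.125 g H₂O ÷ 18.015 g/mol = 0.12490 mol
mass O = 4.000 − (3.3733 + 0.12590) = 0.50080 g → mol O = 0.50080 ÷ 15.999 = 0.031302 mol
Divide by the smallest (0.031302 mol): C 8.972, H 3.990, O 1.000

C9H4O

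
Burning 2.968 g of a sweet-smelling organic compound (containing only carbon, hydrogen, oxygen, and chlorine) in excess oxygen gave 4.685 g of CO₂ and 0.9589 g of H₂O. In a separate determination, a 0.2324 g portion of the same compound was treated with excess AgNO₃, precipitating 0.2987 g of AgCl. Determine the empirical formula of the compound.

mol C = 4.685 g CO₂ ÷ 44.009 g/mol = 0.10646 mol
mol H = 2 × 0.9589 g H₂O ÷ 18.015 g/mol = 0.10646 mol
From the AgCl data: mol Cl per gram of compound = (0.2987 ÷ 143.318) ÷ 0.2324 = 0.0089681 mol/g, so in the 2.968 g combustion sample mol Cl = 0.026617 mol
mass O = 2.968 − (1.2786 + 0.10731 + 0.94358) = 0.63848 g → mol O = 0.63848 ÷ 15.999 = 0.039907 mol
Divide by the smallest (0.026617 mol): C 4.000, H 4.000, Cl 1.000, O 1.499
Multiplying each by 2 gives whole numbers: C 8.00, H 8.00, Cl 2.00, O 3.00

C8H8Cl2O3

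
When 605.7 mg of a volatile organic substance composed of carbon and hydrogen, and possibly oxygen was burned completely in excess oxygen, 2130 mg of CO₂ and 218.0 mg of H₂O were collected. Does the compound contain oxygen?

no

mol C = 2.130 g CO₂ ÷ 44.009 g/mol = 0.048399 mol
mol H = 2 × 0.2180 g H₂O ÷ 18.015 g/mol = 0.024202 mol
C and H together account for 0.60572 g — essentially the entire 0.6057 g sample — so the compound contains no oxygen.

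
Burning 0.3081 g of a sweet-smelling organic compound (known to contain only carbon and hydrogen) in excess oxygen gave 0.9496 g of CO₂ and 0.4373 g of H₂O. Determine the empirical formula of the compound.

mol C = 0.9496 g CO₂ ÷ 44.009 g/mol = 0.021577 mol
mol H = 2 × 0.4373 g H₂O ÷ 18.015 g/mol = 0.048548 mol
Divide by the smallest (0.021577 mol): C 1.000, H 2.250
Multiplying each by 4 gives whole numbers: C 4.00, H 9.00

C4H9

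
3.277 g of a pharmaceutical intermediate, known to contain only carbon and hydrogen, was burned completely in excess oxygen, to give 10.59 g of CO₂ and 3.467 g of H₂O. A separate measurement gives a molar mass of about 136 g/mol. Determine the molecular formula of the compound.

mol C = 10.59 g CO₂ ÷ 44.009 g/mol = 0.24063 mol
mol H = 2 × 3.467 g H₂O ÷ 18.015 g/mol = 0.38490 mol
Divide by the smallest (0.24063 mol): C 1.000, H 1.600
Multiplying each by 5 gives whole numbers: C 5.00, H 8.00
Empirical formula: C5H8
Empirical-formula mass = 68.12 g/mol; 136 ÷ 68.12 ≈ 2, so the molecular formula is C10H16.

C10H16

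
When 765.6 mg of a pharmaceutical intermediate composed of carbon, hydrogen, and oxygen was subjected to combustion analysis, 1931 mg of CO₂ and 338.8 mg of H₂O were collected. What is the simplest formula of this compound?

C7H6O2

mol C = 1.931 g CO₂ ÷ 44.009 g/mol = 0.043877 mol
mol H = 2 × 0.3388 g H₂O ÷ 18.015 g/mol = 0.037613 mol
mass O = 0.7656 − (0.52701 + 0.037914) = 0.20067 g → mol O = 0.20067 ÷ 15.999 = 0.012543 mol
Divide by the smallest (0.012543 mol): C 3.498, H 2.999, O 1.000
Multiplying each by 2 gives whole numbers: C 7.00, H 6.00, O 2.00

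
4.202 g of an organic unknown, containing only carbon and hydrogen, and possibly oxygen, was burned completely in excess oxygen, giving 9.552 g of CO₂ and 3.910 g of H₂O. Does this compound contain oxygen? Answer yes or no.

mol C = 9.552 g CO₂ ÷ 44.009 g/mol = 0.21705 mol
mol H = 2 × 3.910 g H₂O ÷ 18.015 g/mol = 0.43408 mol
C and H account for only 3.0445 g of the 4.202 g sample; the remaining 1.1575 g must be oxygen.

yes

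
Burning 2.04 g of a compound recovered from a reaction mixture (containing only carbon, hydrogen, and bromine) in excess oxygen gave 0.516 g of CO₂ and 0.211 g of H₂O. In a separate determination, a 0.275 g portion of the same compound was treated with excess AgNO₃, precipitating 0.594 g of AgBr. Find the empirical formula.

mol C = 0.516 g CO₂ ÷ 44.009 g/mol = 0.01172 mol
mol H = 2 × 0.211 g H₂O ÷ 18.015 g/mol = 0.02342 mol
From the AgBr data: mol Br per gram of compound = (0.594 ÷ 187.772) ÷ 0.275 = 0.01150 mol/g, so in the 2.04 g combustion sample mol Br = 0.02347 mol
Divide by the smallest (0.01172 mol): C 1.000, H 1.998, Br 2.001

CH2Br2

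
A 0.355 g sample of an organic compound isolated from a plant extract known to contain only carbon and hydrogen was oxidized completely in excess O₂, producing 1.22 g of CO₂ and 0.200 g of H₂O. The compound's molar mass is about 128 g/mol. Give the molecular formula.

mol C = 1.22 g CO₂ ÷ 44.009 g/mol = 0.02772 mol
mol H = 2 × 0.200 g H₂O ÷ 18.015 g/mol = 0.02220 mol
Divide by the smallest (0.02220 mol): C 1.249, H 1.000
Multiplying each by 4 gives whole numbers: C 4.99, H 4.00
Empirical formula: C5H4
Empirical-formula mass = 64.09 g/mol; 128 ÷ 64.09 ≈ 2, so the molecular formula is C10H8.

C10H8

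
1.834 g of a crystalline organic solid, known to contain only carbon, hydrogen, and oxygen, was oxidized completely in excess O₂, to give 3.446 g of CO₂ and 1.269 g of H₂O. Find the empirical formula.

mol C = 3.446 g CO₂ ÷ 44.009 g/mol = 0.078302 mol
mol H = 2 × 1.269 g H₂O ÷ 18.015 g/mol = 0.14088 mol
mass O = 1.834 − (0.94049 + 0.14201) = 0.75150 g → mol O = 0.75150 ÷ 15.999 = 0.046972 mol
Divide by the smallest (0.046972 mol): C 1.667, H 2.999, O 1.000
Multiplying each by 3 gives whole numbers: C 5.00, H 9.00, O 3.00

C5H9O3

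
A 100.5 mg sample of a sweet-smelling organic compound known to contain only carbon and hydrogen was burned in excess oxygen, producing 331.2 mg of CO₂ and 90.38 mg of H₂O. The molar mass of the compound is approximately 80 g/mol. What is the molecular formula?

mol C = 0.3312 g CO₂ ÷ 44.009 g/mol = 0.0075257 mol
mol H = 2 × 0.09038 g H₂O ÷ 18.015 g/mol = 0.010034 mol
Divide by the smallest (0.0075257 mol): C 1.000, H 1.333
Multiplying each by 3 gives whole numbers: C 3.00, H 4.00
Empirical formula: C3H4
Empirical-formula mass = 40.06 g/mol; 80 ÷ 40.06 ≈ 2, so the molecular formula is C6H8.

C6H8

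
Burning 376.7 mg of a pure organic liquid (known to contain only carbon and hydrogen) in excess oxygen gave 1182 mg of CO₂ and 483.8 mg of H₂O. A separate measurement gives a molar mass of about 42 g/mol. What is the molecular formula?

C3H6

mol C = 1.182 g CO₂ ÷ 44.009 g/mol = 0.026858 mol
mol H = 2 × 0.4838 g H₂O ÷ 18.015 g/mol = 0.053711 mol
Divide by the smallest (0.026858 mol): C 1.000, H 2.000
Empirical formula: CH2
Empirical-formula mass = 14.03 g/mol; 42 ÷ 14.03 ≈ 3, so the molecular formula is C3H6.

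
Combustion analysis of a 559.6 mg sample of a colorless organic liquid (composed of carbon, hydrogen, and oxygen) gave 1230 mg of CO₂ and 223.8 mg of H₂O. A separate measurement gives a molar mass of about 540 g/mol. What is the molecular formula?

mol C = 1.230 g CO₂ ÷ 44.009 g/mol = 0.027949 mol
mol H = 2 × 0.2238 g H₂O ÷ 18.015 g/mol = 0.024846 mol
mass O = 0.5596 − (0.33569 + 0.025045) = 0.19886 g → mol O = 0.19886 ÷ 15.999 = 0.012430 mol
Divide by the smallest (0.012430 mol): C 2.249, H 1.999, O 1.000
Multiplying each by 4 gives whole numbers: C 8.99, H 8.00, O 4.00
Empirical formula: C9H8O4
Empirical-formula mass = 180.16 g/mol; 540 ÷ 180.16 ≈ 3, so the molecular formula is C27H24O12.

C27H24O12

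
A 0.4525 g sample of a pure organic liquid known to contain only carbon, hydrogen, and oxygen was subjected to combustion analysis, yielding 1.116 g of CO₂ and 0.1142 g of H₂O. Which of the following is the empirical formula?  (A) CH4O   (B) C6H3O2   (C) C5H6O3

(B) C6H3O2

mol C = 1.116 g CO₂ ÷ 44.009 g/mol = 0.025358 mol
mol H = 2 × 0.1142 g H₂O ÷ 18.015 g/mol = 0.012678 mol
mass O = 0.4525 − (0.30458 + 0.012780) = 0.13514 g → mol O = 0.13514 ÷ 15.999 = 0.0084468 mol
Divide by the smallest (0.0084468 mol): C 3.002, H 1.501, O 1.000
Multiplying each by 2 gives whole numbers: C 6.00, H 3.00, O 2.00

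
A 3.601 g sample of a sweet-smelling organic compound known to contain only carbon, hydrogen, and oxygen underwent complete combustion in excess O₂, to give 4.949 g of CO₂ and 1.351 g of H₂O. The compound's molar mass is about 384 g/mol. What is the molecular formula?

C12H16O14

mol C = 4.949 g CO₂ ÷ 44.009 g/mol = 0.11245 mol
mol H = 2 × 1.351 g H₂O ÷ 18.015 g/mol = 0.14999 mol
mass O = 3.601 − (1.3507 + 0.15119) = 2.0991 g → mol O = 2.0991 ÷ 15.999 = 0.13120 mol
Divide by the smallest (0.11245 mol): C 1.000, H 1.334, O 1.167
Multiplying each by 6 gives whole numbers: C 6.00, H 8.00, O 7.00
Empirical formula: C6H8O7
Empirical-formula mass = 192.12 g/mol; 384 ÷ 192.12 ≈ 2, so the molecular formula is C12H16O14.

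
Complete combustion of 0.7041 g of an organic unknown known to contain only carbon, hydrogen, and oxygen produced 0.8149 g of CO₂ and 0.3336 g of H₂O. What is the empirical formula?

mol C = 0.8149 g CO₂ ÷ 44.009 g/mol = 0.018517 mol
mol H = 2 × 0.3336 g H₂O ÷ 18.015 g/mol = 0.037036 mol
mass O = 0.7041 − (0.22240 + 0.037332) = 0.44436 g → mol O = 0.44436 ÷ 15.999 = 0.027774 mol
Divide by the smallest (0.018517 mol): C 1.000, H 2.000, O 1.500
Multiplying each by 2 gives whole numbers: C 2.00, H 4.00, O 3.00

C2H4O3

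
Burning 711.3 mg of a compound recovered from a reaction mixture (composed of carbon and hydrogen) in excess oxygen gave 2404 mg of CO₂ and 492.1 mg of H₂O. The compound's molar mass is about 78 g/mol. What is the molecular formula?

mol C = 2.404 g CO₂ ÷ 44.009 g/mol = 0.054625 mol
mol H = 2 × 0.4921 g H₂O ÷ 18.015 g/mol = 0.054632 mol
Divide by the smallest (0.054625 mol): C 1.000, H 1.000
Empirical formula: CH
Empirical-formula mass = 13.02 g/mol; 78 ÷ 13.02 ≈ 6, so the molecular formula is C6H6.

C6H6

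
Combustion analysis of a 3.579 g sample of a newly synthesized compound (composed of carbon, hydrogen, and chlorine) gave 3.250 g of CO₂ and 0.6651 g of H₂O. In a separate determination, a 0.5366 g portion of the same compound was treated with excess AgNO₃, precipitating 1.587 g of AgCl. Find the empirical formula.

CHCl

mol C = 3.250 g CO₂ ÷ 44.009 g/mol = 0.073849 mol
mol H = 2 × 0.6651 g H₂O ÷ 18.015 g/mol = 0.073838 mol
From the AgCl data: mol Cl per gram of compound = (1.587 ÷ 143.318) ÷ 0.5366 = 0.020636 mol/g, so in the 3.579 g combustion sample mol Cl = 0.073856 mol
Divide by the smallest (0.073838 mol): C 1.000, H 1.000, Cl 1.000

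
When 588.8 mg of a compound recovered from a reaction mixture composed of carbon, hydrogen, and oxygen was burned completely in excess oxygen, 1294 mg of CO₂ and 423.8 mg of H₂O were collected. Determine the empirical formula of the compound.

mol C = 1.294 g CO₂ ÷ 44.009 g/mol = 0.029403 mol
mol H = 2 × 0.4238 g H₂O ÷ 18.015 g/mol = 0.047050 mol
mass O = 0.5888 − (0.35316 + 0.047426) = 0.18821 g → mol O = 0.18821 ÷ 15.999 = 0.011764 mol
Divide by the smallest (0.011764 mol): C 2.499, H 3.999, O 1.000
Multiplying each by 2 gives whole numbers: C 5.00, H 8.00, O 2.00

C5H8O2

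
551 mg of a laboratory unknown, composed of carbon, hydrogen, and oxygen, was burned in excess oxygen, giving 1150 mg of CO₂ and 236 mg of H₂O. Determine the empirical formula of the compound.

C2H2O

mol C = 1.15 g CO₂ ÷ 44.009 g/mol = 0.02613 mol
mol H = 2 × 0.236 g H₂O ÷ 18.015 g/mol = 0.02620 mol
mass O = 0.551 − (0.3139 + 0.02641) = 0.2107 g → mol O = 0.2107 ÷ 15.999 = 0.01317 mol
Divide by the smallest (0.01317 mol): C 1.984, H 1.989, O 1.000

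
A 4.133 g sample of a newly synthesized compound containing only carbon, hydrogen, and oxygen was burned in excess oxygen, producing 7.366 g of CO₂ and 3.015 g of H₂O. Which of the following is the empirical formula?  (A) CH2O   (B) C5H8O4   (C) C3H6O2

(C) C3H6O2

mol C = 7.366 g CO₂ ÷ 44.009 g/mol = 0.16737 mol
mol H = 2 × 3.015 g H₂O ÷ 18.015 g/mol = 0.33472 mol
mass O = 4.133 − (2.0103 + 0.33740) = 1.7853 g → mol O = 1.7853 ÷ 15.999 = 0.11159 mol
Divide by the smallest (0.11159 mol): C 1.500, H 3.000, O 1.000
Multiplying each by 2 gives whole numbers: C 3.00, H 6.00, O 2.00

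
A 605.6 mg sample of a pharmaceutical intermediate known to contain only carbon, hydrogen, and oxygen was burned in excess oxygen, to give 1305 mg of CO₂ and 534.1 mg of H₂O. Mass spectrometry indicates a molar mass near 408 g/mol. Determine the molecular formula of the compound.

C20H40O8

mol C = 1.305 g CO₂ ÷ 44.009 g/mol = 0.029653 mol
mol H = 2 × 0.5341 g H₂O ÷ 18.015 g/mol = 0.059295 mol
mass O = 0.6056 − (0.35616 + 0.059769) = 0.18967 g → mol O = 0.18967 ÷ 15.999 = 0.011855 mol
Divide by the smallest (0.011855 mol): C 2.501, H 5.002, O 1.000
Multiplying each by 2 gives whole numbers: C 5.00, H 10.00, O 2.00
Empirical formula: C5H10O2
Empirical-formula mass = 102.13 g/mol; 408 ÷ 102.13 ≈ 4, so the molecular formula is C20H40O8.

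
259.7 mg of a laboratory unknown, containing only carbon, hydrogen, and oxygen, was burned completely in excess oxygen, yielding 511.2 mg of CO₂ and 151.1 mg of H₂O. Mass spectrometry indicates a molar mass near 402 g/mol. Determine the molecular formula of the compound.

mol C = 0.5112 g CO₂ ÷ 44.009 g/mol = 0.011616 mol
mol H = 2 × 0.1511 g H₂O ÷ 18.015 g/mol = 0.016775 mol
mass O = 0.2597 − (0.13952 + 0.016909) = 0.10327 g → mol O = 0.10327 ÷ 15.999 = 0.0064550 mol
Divide by the smallest (0.0064550 mol): C 1.800, H 2.599, O 1.000
Multiplying each by 5 gives whole numbers: C 9.00, H 12.99, O 5.00
Empirical formula: C9H13O5
Empirical-formula mass = 201.20 g/mol; 402 ÷ 201.20 ≈ 2, so the molecular formula is C18H26O10.

C18H26O10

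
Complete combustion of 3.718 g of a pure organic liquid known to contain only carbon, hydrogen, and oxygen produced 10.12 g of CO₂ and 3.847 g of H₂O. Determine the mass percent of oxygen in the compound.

mol C = 10.12 g CO₂ ÷ 44.009 g/mol = 0.22995 mol
mol H = 2 × 3.847 g H₂O ÷ 18.015 g/mol = 0.42709 mol
mass O = 3.718 − (2.7620 + 0.43051) = 0.52553 g → mol O = 0.52553 ÷ 15.999 = 0.032848 mol
mass % O = 0.52553 g ÷ 3.718 g × 100%

14.13%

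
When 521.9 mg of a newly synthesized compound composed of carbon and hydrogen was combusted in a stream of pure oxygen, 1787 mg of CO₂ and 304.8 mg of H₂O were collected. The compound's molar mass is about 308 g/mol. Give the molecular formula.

mol C = 1.787 g CO₂ ÷ 44.009 g/mol = 0.040605 mol
mol H = 2 × 0.3048 g H₂O ÷ 18.015 g/mol = 0.033838 mol
Divide by the smallest (0.033838 mol): C 1.200, H 1.000
Multiplying each by 5 gives whole numbers: C 6.00, H 5.00
Empirical formula: C6H5
Empirical-formula mass = 77.11 g/mol; 308 ÷ 77.11 ≈ 4, so the molecular formula is C24H20.

C24H20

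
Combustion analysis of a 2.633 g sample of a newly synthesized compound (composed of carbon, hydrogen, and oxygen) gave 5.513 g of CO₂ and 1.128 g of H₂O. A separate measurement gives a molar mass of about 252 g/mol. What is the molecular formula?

mol C = 5.513 g CO₂ ÷ 44.009 g/mol = 0.12527 mol
mol H = 2 × 1.128 g H₂O ÷ 18.015 g/mol = 0.12523 mol
mass O = 2.633 − (1.5046 + 0.12623) = 1.0022 g → mol O = 1.0022 ÷ 15.999 = 0.062638 mol
Divide by the smallest (0.062638 mol): C 2.000, H 1.999, O 1.000
Empirical formula: C2H2O
Empirical-formula mass = 42.04 g/mol; 252 ÷ 42.04 ≈ 6, so the molecular formula is C12H12O6.

C12H12O6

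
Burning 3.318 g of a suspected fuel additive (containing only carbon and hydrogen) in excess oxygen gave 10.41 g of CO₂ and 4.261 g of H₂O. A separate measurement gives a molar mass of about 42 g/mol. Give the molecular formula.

mol C = 10.41 g CO₂ ÷ 44.009 g/mol = 0.23654 mol
mol H = 2 × 4.261 g H₂O ÷ 18.015 g/mol = 0.47305 mol
Divide by the smallest (0.23654 mol): C 1.000, H 2.000
Empirical formula: CH2
Empirical-formula mass = 14.03 g/mol; 42 ÷ 14.03 ≈ 3, so the molecular formula is C3H6.

C3H6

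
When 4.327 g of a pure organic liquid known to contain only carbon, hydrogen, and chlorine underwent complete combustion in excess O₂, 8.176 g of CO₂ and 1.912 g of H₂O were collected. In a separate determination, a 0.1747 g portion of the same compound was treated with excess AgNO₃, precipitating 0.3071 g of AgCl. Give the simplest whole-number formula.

mol C = 8.176 g CO₂ ÷ 44.009 g/mol = 0.18578 mol
mol H = 2 × 1.912 g H₂O ÷ 18.015 g/mol = 0.21227 mol
From the AgCl data: mol Cl per gram of compound = (0.3071 ÷ 143.318) ÷ 0.1747 = 0.012266 mol/g, so in the 4.327 g combustion sample mol Cl = 0.053073 mol
Divide by the smallest (0.053073 mol): C 3.500, H 4.000, Cl 1.000
Multiplying each by 2 gives whole numbers: C 7.00, H 8.00, Cl 2.00

C7H8Cl2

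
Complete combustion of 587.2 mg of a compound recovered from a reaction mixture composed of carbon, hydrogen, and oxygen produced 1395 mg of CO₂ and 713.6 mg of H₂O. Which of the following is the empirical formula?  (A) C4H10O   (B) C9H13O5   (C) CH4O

(A) C4H10O

mol C = 1.395 g CO₂ ÷ 44.009 g/mol = 0.031698 mol
mol H = 2 × 0.7136 g H₂O ÷ 18.015 g/mol = 0.079223 mol
mass O = 0.5872 − (0.38073 + 0.079857) = 0.12662 g → mol O = 0.12662 ÷ 15.999 = 0.0079141 mol
Divide by the smallest (0.0079141 mol): C 4.005, H 10.010, O 1.000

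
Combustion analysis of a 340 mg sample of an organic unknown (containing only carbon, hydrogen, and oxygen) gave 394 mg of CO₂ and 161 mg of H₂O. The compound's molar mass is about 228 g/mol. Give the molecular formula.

C6H12O9

mol C = 0.394 g CO₂ ÷ 44.009 g/mol = 0.008953 mol
mol H = 2 × 0.161 g H₂O ÷ 18.015 g/mol = 0.01787 mol
mass O = 0.340 − (0.1075 + 0.01802) = 0.2145 g → mol O = 0.2145 ÷ 15.999 = 0.01340 mol
Divide by the smallest (0.008953 mol): C 1.000, H 1.996, O 1.497
Multiplying each by 2 gives whole numbers: C 2.00, H 3.99, O 2.99
Empirical formula: C2H4O3
Empirical-formula mass = 76.05 g/mol; 228 ÷ 76.05 ≈ 3, so the molecular formula is C6H12O9.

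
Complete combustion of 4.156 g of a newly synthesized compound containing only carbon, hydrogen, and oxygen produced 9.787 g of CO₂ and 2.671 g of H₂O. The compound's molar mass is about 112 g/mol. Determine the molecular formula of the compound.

C6H8O2

mol C = 9.787 g CO₂ ÷ 44.009 g/mol = 0.22239 mol
mol H = 2 × 2.671 g H₂O ÷ 18.015 g/mol = 0.29653 mol
mass O = 4.156 − (2.6711 + 0.29890) = 1.1860 g → mol O = 1.1860 ÷ 15.999 = 0.074131 mol
Divide by the smallest (0.074131 mol): C 3.000, H 4.000, O 1.000
Empirical formula: C3H4O
Empirical-formula mass = 56.06 g/mol; 112 ÷ 56.06 ≈ 2, so the molecular formula is C6H8O2.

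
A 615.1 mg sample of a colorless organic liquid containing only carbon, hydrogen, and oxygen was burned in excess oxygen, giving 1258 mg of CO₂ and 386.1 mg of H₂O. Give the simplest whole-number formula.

mol C = 1.258 g CO₂ ÷ 44.009 g/mol = 0.028585 mol
mol H = 2 × 0.3861 g H₂O ÷ 18.015 g/mol = 0.042864 mol
mass O = 0.6151 − (0.34334 + 0.043207) = 0.22856 g → mol O = 0.22856 ÷ 15.999 = 0.014286 mol
Divide by the smallest (0.014286 mol): C 2.001, H 3.000, O 1.000

C2H3O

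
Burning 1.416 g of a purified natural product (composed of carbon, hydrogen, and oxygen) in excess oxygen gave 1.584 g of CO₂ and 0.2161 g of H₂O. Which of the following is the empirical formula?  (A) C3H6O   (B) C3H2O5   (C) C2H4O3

(B) C3H2O5

mol C = 1.584 g CO₂ ÷ 44.009 g/mol = 0.035993 mol
mol H = 2 × 0.2161 g H₂O ÷ 18.015 g/mol = 0.023991 mol
mass O = 1.416 − (0.43231 + 0.024183) = 0.95951 g → mol O = 0.95951 ÷ 15.999 = 0.059973 mol
Divide by the smallest (0.023991 mol): C 1.500, H 1.000, O 2.500
Multiplying each by 2 gives whole numbers: C 3.00, H 2.00, O 5.00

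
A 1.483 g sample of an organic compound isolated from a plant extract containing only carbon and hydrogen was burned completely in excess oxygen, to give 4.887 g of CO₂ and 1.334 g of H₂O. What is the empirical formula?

mol C = 4.887 g CO₂ ÷ 44.009 g/mol = 0.11105 mol
mol H = 2 × 1.334 g H₂O ÷ 18.015 g/mol = 0.14810 mol
Divide by the smallest (0.11105 mol): C 1.000, H 1.334
Multiplying each by 3 gives whole numbers: C 3.00, H 4.00

C3H4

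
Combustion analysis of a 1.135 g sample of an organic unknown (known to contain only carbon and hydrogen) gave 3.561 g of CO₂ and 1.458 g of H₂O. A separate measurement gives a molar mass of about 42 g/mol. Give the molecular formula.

mol C = 3.561 g CO₂ ÷ 44.009 g/mol = 0.080915 mol
mol H = 2 × 1.458 g H₂O ÷ 18.015 g/mol = 0.16187 mol
Divide by the smallest (0.080915 mol): C 1.000, H 2.000
Empirical formula: CH2
Empirical-formula mass = 14.03 g/mol; 42 ÷ 14.03 ≈ 3, so the molecular formula is C3H6.

C3H6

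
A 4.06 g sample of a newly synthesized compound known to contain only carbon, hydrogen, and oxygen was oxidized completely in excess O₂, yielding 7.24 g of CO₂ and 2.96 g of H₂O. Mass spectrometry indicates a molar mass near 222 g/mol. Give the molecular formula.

C9H18O6

mol C = 7.24 g CO₂ ÷ 44.009 g/mol = 0.1645 mol
mol H = 2 × 2.96 g H₂O ÷ 18.015 g/mol = 0.3286 mol
mass O = 4.06 − (1.976 + 0.3312) = 1.753 g → mol O = 1.753 ÷ 15.999 = 0.1096 mol
Divide by the smallest (0.1096 mol): C 1.502, H 2.999, O 1.000
Multiplying each by 2 gives whole numbers: C 3.00, H 6.00, O 2.00
Empirical formula: C3H6O2
Empirical-formula mass = 74.08 g/mol; 222 ÷ 74.08 ≈ 3, so the molecular formula is C9H18O6.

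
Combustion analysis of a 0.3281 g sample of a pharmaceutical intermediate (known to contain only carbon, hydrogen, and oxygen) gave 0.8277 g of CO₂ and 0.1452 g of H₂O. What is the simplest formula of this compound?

C7H6O2

mol C = 0.8277 g CO₂ ÷ 44.009 g/mol = 0.018808 mol
mol H = 2 × 0.1452 g H₂O ÷ 18.015 g/mol = 0.016120 mol
mass O = 0.3281 − (0.22590 + 0.016249) = 0.085954 g → mol O = 0.085954 ÷ 15.999 = 0.0053725 mol
Divide by the smallest (0.0053725 mol): C 3.501, H 3.000, O 1.000
Multiplying each by 2 gives whole numbers: C 7.00, H 6.00, O 2.00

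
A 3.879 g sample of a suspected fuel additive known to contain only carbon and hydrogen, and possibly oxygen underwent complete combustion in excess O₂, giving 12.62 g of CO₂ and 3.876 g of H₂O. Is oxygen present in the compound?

no

mol C = 12.62 g CO₂ ÷ 44.009 g/mol = 0.28676 mol
mol H = 2 × 3.876 g H₂O ÷ 18.015 g/mol = 0.43031 mol
C and H together account for 3.8780 g — essentially the entire 3.879 g sample — so the compound contains no oxygen.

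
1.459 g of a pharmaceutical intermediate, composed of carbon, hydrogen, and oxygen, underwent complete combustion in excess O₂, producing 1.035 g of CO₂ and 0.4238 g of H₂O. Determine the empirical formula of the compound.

CH2O3

mol C = 1.035 g CO₂ ÷ 44.009 g/mol = 0.023518 mol
mol H = 2 × 0.4238 g H₂O ÷ 18.015 g/mol = 0.047050 mol
mass O = 1.459 − (0.28247 + 0.047426) = 1.1291 g → mol O = 1.1291 ÷ 15.999 = 0.070573 mol
Divide by the smallest (0.023518 mol): C 1.000, H 2.001, O 3.001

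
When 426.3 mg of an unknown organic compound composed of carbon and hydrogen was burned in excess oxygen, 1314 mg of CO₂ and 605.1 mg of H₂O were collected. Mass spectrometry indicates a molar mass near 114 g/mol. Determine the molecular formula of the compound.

mol C = 1.314 g CO₂ ÷ 44.009 g/mol = 0.029858 mol
mol H = 2 × 0.6051 g H₂O ÷ 18.015 g/mol = 0.067177 mol
Divide by the smallest (0.029858 mol): C 1.000, H 2.250
Multiplying each by 4 gives whole numbers: C 4.00, H 9.00
Empirical formula: C4H9
Empirical-formula mass = 57.12 g/mol; 114 ÷ 57.12 ≈ 2, so the molecular formula is C8H18.

C8H18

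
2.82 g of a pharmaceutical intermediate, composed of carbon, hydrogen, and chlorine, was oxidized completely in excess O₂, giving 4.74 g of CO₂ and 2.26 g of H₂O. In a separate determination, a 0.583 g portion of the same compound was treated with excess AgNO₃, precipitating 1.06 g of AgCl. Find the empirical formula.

C3H7Cl

mol C = 4.74 g CO₂ ÷ 44.009 g/mol = 0.1077 mol
mol H = 2 × 2.26 g H₂O ÷ 18.015 g/mol = 0.2509 mol
From the AgCl data: mol Cl per gram of compound = (1.06 ÷ 143.318) ÷ 0.583 = 0.01269 mol/g, so in the 2.82 g combustion sample mol Cl = 0.03578 mol
Divide by the smallest (0.03578 mol): C 3.011, H 7.013, Cl 1.000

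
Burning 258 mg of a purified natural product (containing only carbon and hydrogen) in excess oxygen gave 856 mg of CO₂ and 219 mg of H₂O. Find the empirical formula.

mol C = 0.856 g CO₂ ÷ 44.009 g/mol = 0.01945 mol
mol H = 2 × 0.219 g H₂O ÷ 18.015 g/mol = 0.02431 mol
Divide by the smallest (0.01945 mol): C 1.000, H 1.250
Multiplying each by 4 gives whole numbers: C 4.00, H 5.00

C4H5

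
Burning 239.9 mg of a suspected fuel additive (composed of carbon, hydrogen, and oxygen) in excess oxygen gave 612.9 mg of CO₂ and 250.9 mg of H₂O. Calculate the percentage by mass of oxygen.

mol C = 0.6129 g CO₂ ÷ 44.009 g/mol = 0.013927 mol
mol H = 2 × 0.2509 g H₂O ÷ 18.015 g/mol = 0.027855 mol
mass O = 0.2399 − (0.16727 + 0.028077) = 0.044549 g → mol O = 0.044549 ÷ 15.999 = 0.0027845 mol
mass % O = 0.044549 g ÷ 0.2399 g × 100%

18.57%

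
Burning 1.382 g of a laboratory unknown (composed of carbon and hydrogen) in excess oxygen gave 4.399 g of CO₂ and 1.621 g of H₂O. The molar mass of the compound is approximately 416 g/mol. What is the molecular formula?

mol C = 4.399 g CO₂ ÷ 44.009 g/mol = 0.099957 mol
mol H = 2 × 1.621 g H₂O ÷ 18.015 g/mol = 0.17996 mol
Divide by the smallest (0.099957 mol): C 1.000, H 1.800
Multiplying each by 5 gives whole numbers: C 5.00, H 9.00
Empirical formula: C5H9
Empirical-formula mass = 69.13 g/mol; 416 ÷ 69.13 ≈ 6, so the molecular formula is C30H54.

C30H54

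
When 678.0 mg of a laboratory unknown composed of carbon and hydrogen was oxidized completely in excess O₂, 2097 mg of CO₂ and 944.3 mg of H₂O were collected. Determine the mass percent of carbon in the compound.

84.41%

mol C = 2.097 g CO₂ ÷ 44.009 g/mol = 0.047649 mol
mol H = 2 × 0.9443 g H₂O ÷ 18.015 g/mol = 0.10483 mol
mass % C = 0.57232 g ÷ 0.6780 g × 100%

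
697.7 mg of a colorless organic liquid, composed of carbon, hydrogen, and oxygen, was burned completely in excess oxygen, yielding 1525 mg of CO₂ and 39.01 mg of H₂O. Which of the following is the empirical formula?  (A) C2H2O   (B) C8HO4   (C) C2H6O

mol C = 1.525 g CO₂ ÷ 44.009 g/mol = 0.034652 mol
mol H = 2 × 0.03901 g H₂O ÷ 18.015 g/mol = 0.0043308 mol
mass O = 0.6977 − (0.41621 + 0.0043655) = 0.27713 g → mol O = 0.27713 ÷ 15.999 = 0.017322 mol
Divide by the smallest (0.0043308 mol): C 8.001, H 1.000, O 4.000

(B) C8HO4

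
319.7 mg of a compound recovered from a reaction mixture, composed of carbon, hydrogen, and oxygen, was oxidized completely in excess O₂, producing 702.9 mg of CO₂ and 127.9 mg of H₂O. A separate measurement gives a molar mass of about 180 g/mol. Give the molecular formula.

mol C = 0.7029 g CO₂ ÷ 44.009 g/mol = 0.015972 mol
mol H = 2 × 0.1279 g H₂O ÷ 18.015 g/mol = 0.014199 mol
mass O = 0.3197 − (0.19184 + 0.014313) = 0.11355 g → mol O = 0.11355 ÷ 15.999 = 0.0070974 mol
Divide by the smallest (0.0070974 mol): C 2.250, H 2.001, O 1.000
Multiplying each by 4 gives whole numbers: C 9.00, H 8.00, O 4.00
Empirical formula: C9H8O4
Empirical-formula mass = 180.16 g/mol; 180 ÷ 180.16 ≈ 1, so the molecular formula is C9H8O4.

C9H8O4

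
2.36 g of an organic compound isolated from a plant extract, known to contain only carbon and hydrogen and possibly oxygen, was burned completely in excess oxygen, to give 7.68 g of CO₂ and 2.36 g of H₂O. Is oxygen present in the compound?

mol C = 7.68 g CO₂ ÷ 44.009 g/mol = 0.1745 mol
mol H = 2 × 2.36 g H₂O ÷ 18.015 g/mol = 0.2620 mol
C and H together account for 2.360 g — essentially the entire 2.36 g sample — so the compound contains no oxygen.

no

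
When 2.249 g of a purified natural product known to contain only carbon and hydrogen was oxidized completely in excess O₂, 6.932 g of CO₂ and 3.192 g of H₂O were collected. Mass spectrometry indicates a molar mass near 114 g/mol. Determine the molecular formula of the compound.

mol C = 6.932 g CO₂ ÷ 44.009 g/mol = 0.15751 mol
mol H = 2 × 3.192 g H₂O ÷ 18.015 g/mol = 0.35437 mol
Divide by the smallest (0.15751 mol): C 1.000, H 2.250
Multiplying each by 4 gives whole numbers: C 4.00, H 9.00
Empirical formula: C4H9
Empirical-formula mass = 57.12 g/mol; 114 ÷ 57.12 ≈ 2, so the molecular formula is C8H18.

C8H18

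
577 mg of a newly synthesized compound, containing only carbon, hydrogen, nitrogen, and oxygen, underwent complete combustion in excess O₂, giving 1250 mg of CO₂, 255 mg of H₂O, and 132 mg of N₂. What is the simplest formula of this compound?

C6H6N2O

mol C = 1.25 g CO₂ ÷ 44.009 g/mol = 0.02840 mol
mol H = 2 × 0.255 g H₂O ÷ 18.015 g/mol = 0.02831 mol
mol N = 2 × 0.132 g N₂ ÷ 28.014 g/mol = 0.009424 mol
mass O = 0.577 − (0.3412 + 0.02854 + 0.1320) = 0.07531 g → mol O = 0.07531 ÷ 15.999 = 0.004707 mol
Divide by the smallest (0.004707 mol): C 6.034, H 6.014, N 2.002, O 1.000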